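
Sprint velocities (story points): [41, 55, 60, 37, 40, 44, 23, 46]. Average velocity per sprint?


Formula: Avg velocity = Total points / Number of sprints
Points: [41, 55, 60, 37, 40, 44, 23, 46]
Sum = 41 + 55 + 60 + 37 + 40 + 44 + 23 + 46 = 346
Avg velocity = 346 / 8 = 43.25 points/sprint

43.25 points/sprint


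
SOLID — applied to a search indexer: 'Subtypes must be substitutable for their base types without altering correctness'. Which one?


This describes the Liskov Substitution Principle (LSP)

Liskov Substitution Principle (LSP)


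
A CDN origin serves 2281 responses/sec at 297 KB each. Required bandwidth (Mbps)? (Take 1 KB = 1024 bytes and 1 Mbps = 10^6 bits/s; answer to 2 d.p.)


Formula: Mbps = payload_bytes * RPS * 8 / 1e6
Payload per request = 297 KB = 297 * 1024 = 304128 bytes
Total bytes/sec = 304128 * 2281 = 693715968
Total bits/sec = 693715968 * 8 = 5549727744
Mbps = 5549727744 / 1e6 = 5549.73

5549.73 Mbps


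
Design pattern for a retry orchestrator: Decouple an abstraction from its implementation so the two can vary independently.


This matches the Bridge pattern

Bridge


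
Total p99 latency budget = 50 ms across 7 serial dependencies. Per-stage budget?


Formula: per_stage = total_budget / stages
per_stage = 50 / 7
per_stage = 7.14 ms

7.14 ms


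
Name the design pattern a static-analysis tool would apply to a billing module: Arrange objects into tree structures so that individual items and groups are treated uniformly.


This matches the Composite pattern

Composite


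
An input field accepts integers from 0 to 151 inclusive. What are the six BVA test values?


Range: [0, 151]
Boundaries: just below min, min, min+1, max-1, max, just above max
Values: [-1, 0, 1, 150, 151, 152]

[-1, 0, 1, 150, 151, 152]


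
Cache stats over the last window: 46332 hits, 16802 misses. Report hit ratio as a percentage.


Formula: hit rate = hits / (hits + misses) * 100
hit rate = 46332 / (46332 + 16802) * 100
hit rate = 46332 / 63134 * 100
hit rate = 73.39%

73.39%


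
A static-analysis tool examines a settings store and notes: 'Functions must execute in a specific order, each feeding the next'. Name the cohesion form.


Reasoning: Output of one is input to next
Type: Sequential cohesion

Sequential cohesion


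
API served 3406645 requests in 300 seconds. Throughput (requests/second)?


Formula: throughput = requests / seconds
throughput = 3406645 / 300
throughput = 11355.48 requests/second

11355.48 requests/second


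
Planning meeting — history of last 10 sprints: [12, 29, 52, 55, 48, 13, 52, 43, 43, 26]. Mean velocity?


Formula: Avg velocity = Total points / Number of sprints
Points: [12, 29, 52, 55, 48, 13, 52, 43, 43, 26]
Sum = 12 + 29 + 52 + 55 + 48 + 13 + 52 + 43 + 43 + 26 = 373
Avg velocity = 373 / 10 = 37.3 points/sprint

37.3 points/sprint


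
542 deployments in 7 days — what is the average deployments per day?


Formula: deployments per day = releases / days
= 542 / 7
= 77.429 deploys/day
(equivalently, 542.0 deploys/week)

77.429 deploys/day


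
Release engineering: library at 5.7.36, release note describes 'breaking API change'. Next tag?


Current: 5.7.36
Change category: 'breaking API change' → major bump
SemVer rule: major bump → increment MAJOR, reset MINOR and PATCH to 0
New: 6.0.0

6.0.0


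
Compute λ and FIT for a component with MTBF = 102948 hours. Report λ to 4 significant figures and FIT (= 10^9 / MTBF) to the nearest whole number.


Formula: λ = 1 / MTBF; FIT = λ × 1e9 = 1e9 / MTBF
λ = 1 / 102948 ≈ 9.714e-06 failures/hour
FIT = 1e9 / 102948 ≈ 9714 failures per 1e9 hours (nearest whole number)

λ = 9.714e-06 /h, FIT = 9714


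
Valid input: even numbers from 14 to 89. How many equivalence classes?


Constraint: even integers in [14, 89]
Class 1: x < 14 — out-of-range invalid
Class 2: x in [14,89] but odd — wrong type invalid
Class 3: x in [14,89] and even — valid
Class 4: x > 89 — out-of-range invalid
Total equivalence classes: 4

4 equivalence classes


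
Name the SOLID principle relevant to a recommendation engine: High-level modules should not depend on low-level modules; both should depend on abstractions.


This describes the Dependency Inversion Principle (DIP)

Dependency Inversion Principle (DIP)


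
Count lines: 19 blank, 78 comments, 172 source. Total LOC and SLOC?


Total LOC = blank + comment + code
Total LOC = 19 + 78 + 172 = 269
SLOC (source only) = code = 172

Total LOC: 269, SLOC: 172


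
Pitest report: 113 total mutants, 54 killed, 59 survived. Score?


Mutation score = killed / total * 100
Mutation score = 54 / 113 * 100
Mutation score = 47.79%

47.79%


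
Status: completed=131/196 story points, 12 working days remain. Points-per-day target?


Formula: Required rate = Remaining points / Days left
Remaining = 196 - 131 = 65 points
Required rate = 65 / 12 = 5.42 points/day

5.42 points/day


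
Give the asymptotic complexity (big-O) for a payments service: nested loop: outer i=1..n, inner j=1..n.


Reasoning: n iterations times n iterations
Complexity: O(n^2)

O(n^2)


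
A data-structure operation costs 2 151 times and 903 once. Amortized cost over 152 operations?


Formula: Amortized cost = Total cost / Operations
Total cost = (151 * 2) + (1 * 903)
Total cost = 302 + 903 = 1205
Amortized = 1205 / 152 = 7.9276

7.9276


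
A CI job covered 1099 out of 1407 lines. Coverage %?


Coverage = covered / total * 100
Coverage = 1099 / 1407 * 100
Coverage = 78.11%

78.11%


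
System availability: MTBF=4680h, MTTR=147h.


Availability = MTBF / (MTBF + MTTR)
Availability = 4680 / (4680 + 147)
Availability = 4680 / 4827
Availability = 96.9546%

96.9546%


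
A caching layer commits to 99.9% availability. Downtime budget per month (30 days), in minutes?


Formula: allowed downtime = period * (100 - SLA) / 100
Period (month (30 days)) = 43200 minutes
Unavailability fraction = (100 - 99.9) / 100
Allowed downtime = 43200 * (100 - 99.9) / 100
Allowed downtime = 43.2 minutes

43.2 minutes


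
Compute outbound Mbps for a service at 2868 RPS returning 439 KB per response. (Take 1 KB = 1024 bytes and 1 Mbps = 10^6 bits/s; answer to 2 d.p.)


Formula: Mbps = payload_bytes * RPS * 8 / 1e6
Payload per request = 439 KB = 439 * 1024 = 449536 bytes
Total bytes/sec = 449536 * 2868 = 1289269248
Total bits/sec = 1289269248 * 8 = 10314153984
Mbps = 10314153984 / 1e6 = 10314.15

10314.15 Mbps


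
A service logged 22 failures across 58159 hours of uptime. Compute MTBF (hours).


Formula: MTBF = Total operating time / Number of failures
MTBF = 58159 / 22
MTBF = 2643.59 hours

2643.59 hours


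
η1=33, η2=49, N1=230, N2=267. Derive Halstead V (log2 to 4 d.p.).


Formula: V = N * log2(η), where N = N1 + N2 and η = η1 + η2
η = 33 + 49 = 82
N = 230 + 267 = 497
log2(82) ≈ 6.3576
V = 497 * 6.3576 = 3159.73

3159.73


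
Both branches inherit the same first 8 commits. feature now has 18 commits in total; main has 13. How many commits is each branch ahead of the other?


Common ancestor: commit #8
feature commits after divergence: 18 - 8 = 10
main commits after divergence: 13 - 8 = 5
feature is 10 commits ahead of main
main is 5 commits ahead of feature

feature ahead: 10, main ahead: 5


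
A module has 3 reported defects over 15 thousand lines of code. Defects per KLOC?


Defect density = defects / KLOC
Defect density = 3 / 15
Defect density = 0.2 defects/KLOC

0.2 defects/KLOC


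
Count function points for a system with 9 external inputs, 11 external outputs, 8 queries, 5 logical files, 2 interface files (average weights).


UFP = EI*4 + EO*5 + EQ*4 + ILF*10 + EIF*7
UFP = 9*4 + 11*5 + 8*4 + 5*10 + 2*7
UFP = 36 + 55 + 32 + 50 + 14
UFP = 187

187


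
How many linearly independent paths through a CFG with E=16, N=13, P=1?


Formula: V(G) = E - N + 2P
V(G) = 16 - 13 + 2*1
V(G) = 3 + 2
V(G) = 5

5


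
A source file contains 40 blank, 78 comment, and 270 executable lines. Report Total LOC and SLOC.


Total LOC = blank + comment + code
Total LOC = 40 + 78 + 270 = 388
SLOC (source only) = code = 270

Total LOC: 388, SLOC: 270


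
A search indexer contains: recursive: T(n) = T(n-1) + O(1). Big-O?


Reasoning: linear recursion with constant work per frame
Complexity: O(n)

O(n)


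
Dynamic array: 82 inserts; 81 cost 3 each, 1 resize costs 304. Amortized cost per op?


Formula: Amortized cost = Total cost / Operations
Total cost = (81 * 3) + (1 * 304)
Total cost = 243 + 304 = 547
Amortized = 547 / 82 = 6.6707

6.6707


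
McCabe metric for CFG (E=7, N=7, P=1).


Formula: V(G) = E - N + 2P
V(G) = 7 - 7 + 2*1
V(G) = 0 + 2
V(G) = 2

2


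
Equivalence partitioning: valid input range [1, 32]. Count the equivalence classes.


Valid range: [1, 32]
Class 1: x < 1 — invalid
Class 2: 1 ≤ x ≤ 32 — valid
Class 3: x > 32 — invalid
Total equivalence classes: 3

3 equivalence classes


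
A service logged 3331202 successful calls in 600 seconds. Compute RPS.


Formula: throughput = requests / seconds
throughput = 3331202 / 600
throughput = 5552.0 requests/second

5552.0 requests/second


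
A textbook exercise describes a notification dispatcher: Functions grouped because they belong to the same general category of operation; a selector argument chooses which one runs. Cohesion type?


Reasoning: Grouped by category of activity, not by data or sequence
Type: Logical cohesion

Logical cohesion


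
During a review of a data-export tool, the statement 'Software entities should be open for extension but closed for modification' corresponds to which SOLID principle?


This describes the Open/Closed Principle (OCP)

Open/Closed Principle (OCP)


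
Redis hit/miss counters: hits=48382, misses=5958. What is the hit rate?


Formula: hit rate = hits / (hits + misses) * 100
hit rate = 48382 / (48382 + 5958) * 100
hit rate = 48382 / 54340 * 100
hit rate = 89.04%

89.04%


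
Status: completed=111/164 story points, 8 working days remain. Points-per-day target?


Formula: Required rate = Remaining points / Days left
Remaining = 164 - 111 = 53 points
Required rate = 53 / 8 = 6.63 points/day

6.63 points/day


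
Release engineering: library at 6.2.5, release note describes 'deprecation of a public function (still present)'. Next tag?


Current: 6.2.5
Change category: 'deprecation of a public function (still present)' → minor bump
SemVer rule: minor bump → increment MINOR, reset PATCH to 0 (MAJOR unchanged)
New: 6.3.0

6.3.0


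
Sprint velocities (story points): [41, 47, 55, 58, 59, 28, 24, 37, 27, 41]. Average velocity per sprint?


Formula: Avg velocity = Total points / Number of sprints
Points: [41, 47, 55, 58, 59, 28, 24, 37, 27, 41]
Sum = 41 + 47 + 55 + 58 + 59 + 28 + 24 + 37 + 27 + 41 = 417
Avg velocity = 417 / 10 = 41.7 points/sprint

41.7 points/sprint


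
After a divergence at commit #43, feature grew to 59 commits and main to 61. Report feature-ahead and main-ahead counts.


Common ancestor: commit #43
feature commits after divergence: 59 - 43 = 16
main commits after divergence: 61 - 43 = 18
feature is 16 commits ahead of main
main is 18 commits ahead of feature

feature ahead: 16, main ahead: 18


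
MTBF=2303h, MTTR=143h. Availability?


Availability = MTBF / (MTBF + MTTR)
Availability = 2303 / (2303 + 143)
Availability = 2303 / 2446
Availability = 94.1537%

94.1537%


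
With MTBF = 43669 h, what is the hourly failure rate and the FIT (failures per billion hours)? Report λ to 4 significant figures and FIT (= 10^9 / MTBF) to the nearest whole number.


Formula: λ = 1 / MTBF; FIT = λ × 1e9 = 1e9 / MTBF
λ = 1 / 43669 ≈ 2.290e-05 failures/hour
FIT = 1e9 / 43669 ≈ 22900 failures per 1e9 hours (nearest whole number)

λ = 2.290e-05 /h, FIT = 22900


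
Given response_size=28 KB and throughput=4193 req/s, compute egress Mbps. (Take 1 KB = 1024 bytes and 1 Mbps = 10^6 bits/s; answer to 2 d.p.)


Formula: Mbps = payload_bytes * RPS * 8 / 1e6
Payload per request = 28 KB = 28 * 1024 = 28672 bytes
Total bytes/sec = 28672 * 4193 = 120221696
Total bits/sec = 120221696 * 8 = 961773568
Mbps = 961773568 / 1e6 = 961.77

961.77 Mbps


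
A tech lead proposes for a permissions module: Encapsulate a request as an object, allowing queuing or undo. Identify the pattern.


This matches the Command pattern

Command


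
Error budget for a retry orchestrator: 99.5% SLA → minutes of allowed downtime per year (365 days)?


Formula: allowed downtime = period * (100 - SLA) / 100
Period (year (365 days)) = 525600 minutes
Unavailability fraction = (100 - 99.5) / 100
Allowed downtime = 525600 * (100 - 99.5) / 100
Allowed downtime = 2628.0 minutes

2628.0 minutes


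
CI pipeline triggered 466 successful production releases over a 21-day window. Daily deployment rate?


Formula: deployments per day = releases / days
= 466 / 21
= 22.19 deploys/day
(equivalently, 155.33 deploys/week)

22.19 deploys/day


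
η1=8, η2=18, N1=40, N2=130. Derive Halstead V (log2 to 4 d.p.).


Formula: V = N * log2(η), where N = N1 + N2 and η = η1 + η2
η = 8 + 18 = 26
N = 40 + 130 = 170
log2(26) ≈ 4.7004
V = 170 * 4.7004 = 799.07

799.07


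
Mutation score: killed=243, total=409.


Mutation score = killed / total * 100
Mutation score = 243 / 409 * 100
Mutation score = 59.41%

59.41%


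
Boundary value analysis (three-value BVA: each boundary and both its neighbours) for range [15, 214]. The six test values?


Range: [15, 214]
Boundaries: just below min, min, min+1, max-1, max, just above max
Values: [14, 15, 16, 213, 214, 215]

[14, 15, 16, 213, 214, 215]


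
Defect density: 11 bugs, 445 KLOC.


Defect density = defects / KLOC
Defect density = 11 / 445
Defect density = 0.025 defects/KLOC

0.025 defects/KLOC


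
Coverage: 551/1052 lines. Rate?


Coverage = covered / total * 100
Coverage = 551 / 1052 * 100
Coverage = 52.38%

52.38%


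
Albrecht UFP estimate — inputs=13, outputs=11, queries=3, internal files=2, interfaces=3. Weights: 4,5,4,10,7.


UFP = EI*4 + EO*5 + EQ*4 + ILF*10 + EIF*7
UFP = 13*4 + 11*5 + 3*4 + 2*10 + 3*7
UFP = 52 + 55 + 12 + 20 + 21
UFP = 160

160


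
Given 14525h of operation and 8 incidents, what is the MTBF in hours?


Formula: MTBF = Total operating time / Number of failures
MTBF = 14525 / 8
MTBF = 1815.63 hours

1815.63 hours


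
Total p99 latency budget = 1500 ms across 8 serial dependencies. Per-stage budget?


Formula: per_stage = total_budget / stages
per_stage = 1500 / 8
per_stage = 187.5 ms

187.5 ms


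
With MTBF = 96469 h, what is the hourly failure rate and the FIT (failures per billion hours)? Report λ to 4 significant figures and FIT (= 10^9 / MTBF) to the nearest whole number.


Formula: λ = 1 / MTBF; FIT = λ × 1e9 = 1e9 / MTBF
λ = 1 / 96469 ≈ 1.037e-05 failures/hour
FIT = 1e9 / 96469 ≈ 10366 failures per 1e9 hours (nearest whole number)

λ = 1.037e-05 /h, FIT = 10366


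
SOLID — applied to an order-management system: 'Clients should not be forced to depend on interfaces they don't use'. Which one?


This describes the Interface Segregation Principle (ISP)

Interface Segregation Principle (ISP)


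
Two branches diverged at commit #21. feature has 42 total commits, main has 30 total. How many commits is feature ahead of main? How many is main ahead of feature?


Common ancestor: commit #21
feature commits after divergence: 42 - 21 = 21
main commits after divergence: 30 - 21 = 9
feature is 21 commits ahead of main
main is 9 commits ahead of feature

feature ahead: 21, main ahead: 9


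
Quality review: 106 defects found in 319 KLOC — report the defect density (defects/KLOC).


Defect density = defects / KLOC
Defect density = 106 / 319
Defect density = 0.332 defects/KLOC

0.332 defects/KLOC


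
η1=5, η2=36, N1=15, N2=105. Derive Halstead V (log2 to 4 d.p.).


Formula: V = N * log2(η), where N = N1 + N2 and η = η1 + η2
η = 5 + 36 = 41
N = 15 + 105 = 120
log2(41) ≈ 5.3576
V = 120 * 5.3576 = 642.91

642.91


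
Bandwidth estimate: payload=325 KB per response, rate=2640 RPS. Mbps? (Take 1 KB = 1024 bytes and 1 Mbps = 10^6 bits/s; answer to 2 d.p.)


Formula: Mbps = payload_bytes * RPS * 8 / 1e6
Payload per request = 325 KB = 325 * 1024 = 332800 bytes
Total bytes/sec = 332800 * 2640 = 878592000
Total bits/sec = 878592000 * 8 = 7028736000
Mbps = 7028736000 / 1e6 = 7028.74

7028.74 Mbps


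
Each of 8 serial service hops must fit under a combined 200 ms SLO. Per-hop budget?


Formula: per_stage = total_budget / stages
per_stage = 200 / 8
per_stage = 25.0 ms

25.0 ms


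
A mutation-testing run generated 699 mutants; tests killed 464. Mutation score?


Mutation score = killed / total * 100
Mutation score = 464 / 699 * 100
Mutation score = 66.38%

66.38%


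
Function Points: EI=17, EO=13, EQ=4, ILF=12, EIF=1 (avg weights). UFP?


UFP = EI*4 + EO*5 + EQ*4 + ILF*10 + EIF*7
UFP = 17*4 + 13*5 + 4*4 + 12*10 + 1*7
UFP = 68 + 65 + 16 + 120 + 7
UFP = 276

276


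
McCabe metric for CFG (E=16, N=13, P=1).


Formula: V(G) = E - N + 2P
V(G) = 16 - 13 + 2*1
V(G) = 3 + 2
V(G) = 5

5


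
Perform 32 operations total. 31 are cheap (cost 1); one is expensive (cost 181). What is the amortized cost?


Formula: Amortized cost = Total cost / Operations
Total cost = (31 * 1) + (1 * 181)
Total cost = 31 + 181 = 212
Amortized = 212 / 32 = 6.625

6.625


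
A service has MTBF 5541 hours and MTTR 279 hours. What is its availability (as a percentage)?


Availability = MTBF / (MTBF + MTTR)
Availability = 5541 / (5541 + 279)
Availability = 5541 / 5820
Availability = 95.2062%

95.2062%


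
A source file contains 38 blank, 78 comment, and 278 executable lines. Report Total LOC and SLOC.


Total LOC = blank + comment + code
Total LOC = 38 + 78 + 278 = 394
SLOC (source only) = code = 278

Total LOC: 394, SLOC: 278


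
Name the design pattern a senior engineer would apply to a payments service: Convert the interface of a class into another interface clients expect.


This matches the Adapter pattern

Adapter


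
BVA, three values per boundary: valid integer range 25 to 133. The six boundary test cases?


Range: [25, 133]
Boundaries: just below min, min, min+1, max-1, max, just above max
Values: [24, 25, 26, 132, 133, 134]

[24, 25, 26, 132, 133, 134]


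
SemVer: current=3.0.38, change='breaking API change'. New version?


Current: 3.0.38
Change category: 'breaking API change' → major bump
SemVer rule: major bump → increment MAJOR, reset MINOR and PATCH to 0
New: 4.0.0

4.0.0


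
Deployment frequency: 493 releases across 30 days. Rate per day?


Formula: deployments per day = releases / days
= 493 / 30
= 16.433 deploys/day
(equivalently, 115.03 deploys/week)

16.433 deploys/day


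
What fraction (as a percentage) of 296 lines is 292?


Coverage = covered / total * 100
Coverage = 292 / 296 * 100
Coverage = 98.65%

98.65%


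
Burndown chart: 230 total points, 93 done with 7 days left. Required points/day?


Formula: Required rate = Remaining points / Days left
Remaining = 230 - 93 = 137 points
Required rate = 137 / 7 = 19.57 points/day

19.57 points/day


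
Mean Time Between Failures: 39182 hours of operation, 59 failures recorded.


Formula: MTBF = Total operating time / Number of failures
MTBF = 39182 / 59
MTBF = 664.1 hours

664.1 hours


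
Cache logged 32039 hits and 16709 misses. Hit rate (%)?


Formula: hit rate = hits / (hits + misses) * 100
hit rate = 32039 / (32039 + 16709) * 100
hit rate = 32039 / 48748 * 100
hit rate = 65.72%

65.72%


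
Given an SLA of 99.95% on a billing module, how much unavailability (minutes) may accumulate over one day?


Formula: allowed downtime = period * (100 - SLA) / 100
Period (day) = 1440 minutes
Unavailability fraction = (100 - 99.95) / 100
Allowed downtime = 1440 * (100 - 99.95) / 100
Allowed downtime = 0.72 minutes

0.72 minutes


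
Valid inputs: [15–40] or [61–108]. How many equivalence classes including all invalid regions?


Valid ranges: [15,40] and [61,108]
Class 1: x < 15 — invalid
Class 2: 15 ≤ x ≤ 40 — valid
Class 3: 40 < x < 61 — invalid (gap between ranges)
Class 4: 61 ≤ x ≤ 108 — valid
Class 5: x > 108 — invalid
Total equivalence classes: 5

5 equivalence classes


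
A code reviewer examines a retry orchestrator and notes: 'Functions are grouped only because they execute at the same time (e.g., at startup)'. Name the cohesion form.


Reasoning: Related by timing only
Type: Temporal cohesion

Temporal cohesion


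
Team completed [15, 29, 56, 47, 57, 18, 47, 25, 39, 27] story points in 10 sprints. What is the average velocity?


Formula: Avg velocity = Total points / Number of sprints
Points: [15, 29, 56, 47, 57, 18, 47, 25, 39, 27]
Sum = 15 + 29 + 56 + 47 + 57 + 18 + 47 + 25 + 39 + 27 = 360
Avg velocity = 360 / 10 = 36.0 points/sprint

36.0 points/sprint


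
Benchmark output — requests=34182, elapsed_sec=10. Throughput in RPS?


Formula: throughput = requests / seconds
throughput = 34182 / 10
throughput = 3418.2 requests/second

3418.2 requests/second


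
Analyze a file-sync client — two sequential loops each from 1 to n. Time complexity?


Reasoning: sequential dominates: O(n) + O(n) = O(n)
Complexity: O(n)

O(n)


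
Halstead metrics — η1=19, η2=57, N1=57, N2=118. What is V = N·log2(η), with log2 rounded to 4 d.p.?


Formula: V = N * log2(η), where N = N1 + N2 and η = η1 + η2
η = 19 + 57 = 76
N = 57 + 118 = 175
log2(76) ≈ 6.2479
V = 175 * 6.2479 = 1093.38

1093.38


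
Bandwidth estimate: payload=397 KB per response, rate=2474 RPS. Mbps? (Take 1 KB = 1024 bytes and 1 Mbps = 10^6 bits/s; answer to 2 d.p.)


Formula: Mbps = payload_bytes * RPS * 8 / 1e6
Payload per request = 397 KB = 397 * 1024 = 406528 bytes
Total bytes/sec = 406528 * 2474 = 1005750272
Total bits/sec = 1005750272 * 8 = 8046002176
Mbps = 8046002176 / 1e6 = 8046.0

8046.0 Mbps


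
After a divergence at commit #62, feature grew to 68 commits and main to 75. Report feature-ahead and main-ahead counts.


Common ancestor: commit #62
feature commits after divergence: 68 - 62 = 6
main commits after divergence: 75 - 62 = 13
feature is 6 commits ahead of main
main is 13 commits ahead of feature

feature ahead: 6, main ahead: 13


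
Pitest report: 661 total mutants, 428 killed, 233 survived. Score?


Mutation score = killed / total * 100
Mutation score = 428 / 661 * 100
Mutation score = 64.75%

64.75%


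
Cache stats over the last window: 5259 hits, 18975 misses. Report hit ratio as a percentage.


Formula: hit rate = hits / (hits + misses) * 100
hit rate = 5259 / (5259 + 18975) * 100
hit rate = 5259 / 24234 * 100
hit rate = 21.7%

21.7%


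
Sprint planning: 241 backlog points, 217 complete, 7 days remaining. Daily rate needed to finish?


Formula: Required rate = Remaining points / Days left
Remaining = 241 - 217 = 24 points
Required rate = 24 / 7 = 3.43 points/day

3.43 points/day


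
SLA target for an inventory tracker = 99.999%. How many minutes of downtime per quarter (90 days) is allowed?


Formula: allowed downtime = period * (100 - SLA) / 100
Period (quarter (90 days)) = 129600 minutes
Unavailability fraction = (100 - 99.999) / 100
Allowed downtime = 129600 * (100 - 99.999) / 100
Allowed downtime = 1.296 minutes

1.296 minutes


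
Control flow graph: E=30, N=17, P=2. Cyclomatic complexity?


Formula: V(G) = E - N + 2P
V(G) = 30 - 17 + 2*2
V(G) = 13 + 4
V(G) = 17

17


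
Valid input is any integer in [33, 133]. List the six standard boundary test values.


Range: [33, 133]
Boundaries: just below min, min, min+1, max-1, max, just above max
Values: [32, 33, 34, 132, 133, 134]

[32, 33, 34, 132, 133, 134]


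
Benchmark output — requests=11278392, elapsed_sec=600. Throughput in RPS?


Formula: throughput = requests / seconds
throughput = 11278392 / 600
throughput = 18797.32 requests/second

18797.32 requests/second


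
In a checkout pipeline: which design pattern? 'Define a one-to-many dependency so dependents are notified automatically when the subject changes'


This matches the Observer pattern

Observer


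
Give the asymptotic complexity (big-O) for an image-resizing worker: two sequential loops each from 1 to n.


Reasoning: sequential dominates: O(n) + O(n) = O(n)
Complexity: O(n)

O(n)


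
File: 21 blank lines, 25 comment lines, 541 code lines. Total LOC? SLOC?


Total LOC = blank + comment + code
Total LOC = 21 + 25 + 541 = 587
SLOC (source only) = code = 541

Total LOC: 587, SLOC: 541


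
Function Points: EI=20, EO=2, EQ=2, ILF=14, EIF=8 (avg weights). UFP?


UFP = EI*4 + EO*5 + EQ*4 + ILF*10 + EIF*7
UFP = 20*4 + 2*5 + 2*4 + 14*10 + 8*7
UFP = 80 + 10 + 8 + 140 + 56
UFP = 294

294


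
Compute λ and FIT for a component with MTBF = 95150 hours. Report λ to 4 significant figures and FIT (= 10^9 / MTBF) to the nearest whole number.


Formula: λ = 1 / MTBF; FIT = λ × 1e9 = 1e9 / MTBF
λ = 1 / 95150 ≈ 1.051e-05 failures/hour
FIT = 1e9 / 95150 ≈ 10510 failures per 1e9 hours (nearest whole number)

λ = 1.051e-05 /h, FIT = 10510


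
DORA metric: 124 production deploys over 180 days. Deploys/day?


Formula: deployments per day = releases / days
= 124 / 180
= 0.689 deploys/day
(equivalently, 4.82 deploys/week)

0.689 deploys/day


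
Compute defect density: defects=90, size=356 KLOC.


Defect density = defects / KLOC
Defect density = 90 / 356
Defect density = 0.253 defects/KLOC

0.253 defects/KLOC


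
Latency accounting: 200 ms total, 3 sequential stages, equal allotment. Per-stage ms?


Formula: per_stage = total_budget / stages
per_stage = 200 / 3
per_stage = 66.67 ms

66.67 ms


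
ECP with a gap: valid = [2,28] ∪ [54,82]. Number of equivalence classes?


Valid ranges: [2,28] and [54,82]
Class 1: x < 2 — invalid
Class 2: 2 ≤ x ≤ 28 — valid
Class 3: 28 < x < 54 — invalid (gap between ranges)
Class 4: 54 ≤ x ≤ 82 — valid
Class 5: x > 82 — invalid
Total equivalence classes: 5

5 equivalence classes


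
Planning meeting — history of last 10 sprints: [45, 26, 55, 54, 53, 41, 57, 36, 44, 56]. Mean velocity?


Formula: Avg velocity = Total points / Number of sprints
Points: [45, 26, 55, 54, 53, 41, 57, 36, 44, 56]
Sum = 45 + 26 + 55 + 54 + 53 + 41 + 57 + 36 + 44 + 56 = 467
Avg velocity = 467 / 10 = 46.7 points/sprint

46.7 points/sprint


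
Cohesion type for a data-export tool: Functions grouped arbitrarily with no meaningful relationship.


Reasoning: Worst: random grouping
Type: Coincidental cohesion

Coincidental cohesion


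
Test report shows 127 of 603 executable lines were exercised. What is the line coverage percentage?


Coverage = covered / total * 100
Coverage = 127 / 603 * 100
Coverage = 21.06%

21.06%


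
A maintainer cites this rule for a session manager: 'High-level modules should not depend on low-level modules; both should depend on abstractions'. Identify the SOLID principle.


This describes the Dependency Inversion Principle (DIP)

Dependency Inversion Principle (DIP)


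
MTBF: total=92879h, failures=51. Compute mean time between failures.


Formula: MTBF = Total operating time / Number of failures
MTBF = 92879 / 51
MTBF = 1821.16 hours

1821.16 hours


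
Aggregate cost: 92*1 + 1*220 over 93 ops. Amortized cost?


Formula: Amortized cost = Total cost / Operations
Total cost = (92 * 1) + (1 * 220)
Total cost = 92 + 220 = 312
Amortized = 312 / 93 = 3.3548

3.3548


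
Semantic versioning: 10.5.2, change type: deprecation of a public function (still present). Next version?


Current: 10.5.2
Change category: 'deprecation of a public function (still present)' → minor bump
SemVer rule: minor bump → increment MINOR, reset PATCH to 0 (MAJOR unchanged)
New: 10.6.0

10.6.0


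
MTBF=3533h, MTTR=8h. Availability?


Availability = MTBF / (MTBF + MTTR)
Availability = 3533 / (3533 + 8)
Availability = 3533 / 3541
Availability = 99.7741%

99.7741%


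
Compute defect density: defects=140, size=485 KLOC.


Defect density = defects / KLOC
Defect density = 140 / 485
Defect density = 0.289 defects/KLOC

0.289 defects/KLOC


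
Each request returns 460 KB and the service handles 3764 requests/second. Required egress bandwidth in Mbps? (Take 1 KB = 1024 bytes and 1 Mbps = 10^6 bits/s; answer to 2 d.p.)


Formula: Mbps = payload_bytes * RPS * 8 / 1e6
Payload per request = 460 KB = 460 * 1024 = 471040 bytes
Total bytes/sec = 471040 * 3764 = 1772994560
Total bits/sec = 1772994560 * 8 = 14183956480
Mbps = 14183956480 / 1e6 = 14183.96

14183.96 Mbps


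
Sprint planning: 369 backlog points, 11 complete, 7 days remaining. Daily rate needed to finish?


Formula: Required rate = Remaining points / Days left
Remaining = 369 - 11 = 358 points
Required rate = 358 / 7 = 51.14 points/day

51.14 points/day


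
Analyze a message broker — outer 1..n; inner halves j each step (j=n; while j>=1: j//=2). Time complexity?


Reasoning: n times log n
Complexity: O(n log n)

O(n log n)


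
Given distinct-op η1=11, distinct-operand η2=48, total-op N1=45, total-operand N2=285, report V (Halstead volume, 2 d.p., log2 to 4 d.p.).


Formula: V = N * log2(η), where N = N1 + N2 and η = η1 + η2
η = 11 + 48 = 59
N = 45 + 285 = 330
log2(59) ≈ 5.8826
V = 330 * 5.8826 = 1941.26

1941.26


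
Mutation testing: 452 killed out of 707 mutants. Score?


Mutation score = killed / total * 100
Mutation score = 452 / 707 * 100
Mutation score = 63.93%

63.93%


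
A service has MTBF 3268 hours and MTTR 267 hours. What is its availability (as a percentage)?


Availability = MTBF / (MTBF + MTTR)
Availability = 3268 / (3268 + 267)
Availability = 3268 / 3535
Availability = 92.447%

92.447%


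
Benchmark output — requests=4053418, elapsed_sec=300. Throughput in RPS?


Formula: throughput = requests / seconds
throughput = 4053418 / 300
throughput = 13511.39 requests/second

13511.39 requests/second


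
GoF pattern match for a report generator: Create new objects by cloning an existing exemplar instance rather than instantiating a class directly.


This matches the Prototype pattern

Prototype


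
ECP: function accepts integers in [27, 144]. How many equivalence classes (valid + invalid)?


Valid range: [27, 144]
Class 1: x < 27 — invalid
Class 2: 27 ≤ x ≤ 144 — valid
Class 3: x > 144 — invalid
Total equivalence classes: 3

3 equivalence classes


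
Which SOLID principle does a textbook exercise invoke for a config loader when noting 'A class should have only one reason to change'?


This describes the Single Responsibility Principle (SRP)

Single Responsibility Principle (SRP)


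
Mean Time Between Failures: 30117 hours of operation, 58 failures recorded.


Formula: MTBF = Total operating time / Number of failures
MTBF = 30117 / 58
MTBF = 519.26 hours

519.26 hours


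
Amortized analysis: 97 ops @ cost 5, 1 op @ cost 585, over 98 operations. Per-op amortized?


Formula: Amortized cost = Total cost / Operations
Total cost = (97 * 5) + (1 * 585)
Total cost = 485 + 585 = 1070
Amortized = 1070 / 98 = 10.9184

10.9184


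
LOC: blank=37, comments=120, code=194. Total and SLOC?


Total LOC = blank + comment + code
Total LOC = 37 + 120 + 194 = 351
SLOC (source only) = code = 194

Total LOC: 351, SLOC: 194


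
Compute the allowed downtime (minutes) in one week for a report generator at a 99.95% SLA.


Formula: allowed downtime = period * (100 - SLA) / 100
Period (week) = 10080 minutes
Unavailability fraction = (100 - 99.95) / 100
Allowed downtime = 10080 * (100 - 99.95) / 100
Allowed downtime = 5.04 minutes

5.04 minutes


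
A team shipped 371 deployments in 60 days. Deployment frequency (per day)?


Formula: deployments per day = releases / days
= 371 / 60
= 6.183 deploys/day
(equivalently, 43.28 deploys/week)

6.183 deploys/day


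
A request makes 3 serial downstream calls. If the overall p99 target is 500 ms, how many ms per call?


Formula: per_stage = total_budget / stages
per_stage = 500 / 3
per_stage = 166.67 ms

166.67 ms


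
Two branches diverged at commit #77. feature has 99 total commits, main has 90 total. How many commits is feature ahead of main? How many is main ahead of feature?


Common ancestor: commit #77
feature commits after divergence: 99 - 77 = 22
main commits after divergence: 90 - 77 = 13
feature is 22 commits ahead of main
main is 13 commits ahead of feature

feature ahead: 22, main ahead: 13


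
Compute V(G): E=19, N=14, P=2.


Formula: V(G) = E - N + 2P
V(G) = 19 - 14 + 2*2
V(G) = 5 + 4
V(G) = 9

9


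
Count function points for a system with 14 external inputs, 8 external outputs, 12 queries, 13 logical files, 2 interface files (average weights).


UFP = EI*4 + EO*5 + EQ*4 + ILF*10 + EIF*7
UFP = 14*4 + 8*5 + 12*4 + 13*10 + 2*7
UFP = 56 + 40 + 48 + 130 + 14
UFP = 288

288


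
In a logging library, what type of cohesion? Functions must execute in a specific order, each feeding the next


Reasoning: Output of one is input to next
Type: Sequential cohesion

Sequential cohesion


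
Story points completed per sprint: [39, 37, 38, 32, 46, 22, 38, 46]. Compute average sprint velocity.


Formula: Avg velocity = Total points / Number of sprints
Points: [39, 37, 38, 32, 46, 22, 38, 46]
Sum = 39 + 37 + 38 + 32 + 46 + 22 + 38 + 46 = 298
Avg velocity = 298 / 8 = 37.25 points/sprint

37.25 points/sprint


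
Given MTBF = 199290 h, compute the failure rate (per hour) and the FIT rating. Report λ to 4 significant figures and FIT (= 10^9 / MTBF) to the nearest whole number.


Formula: λ = 1 / MTBF; FIT = λ × 1e9 = 1e9 / MTBF
λ = 1 / 199290 ≈ 5.018e-06 failures/hour
FIT = 1e9 / 199290 ≈ 5018 failures per 1e9 hours (nearest whole number)

λ = 5.018e-06 /h, FIT = 5018


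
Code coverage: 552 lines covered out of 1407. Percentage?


Coverage = covered / total * 100
Coverage = 552 / 1407 * 100
Coverage = 39.23%

39.23%


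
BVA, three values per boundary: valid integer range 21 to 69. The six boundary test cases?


Range: [21, 69]
Boundaries: just below min, min, min+1, max-1, max, just above max
Values: [20, 21, 22, 68, 69, 70]

[20, 21, 22, 68, 69, 70]


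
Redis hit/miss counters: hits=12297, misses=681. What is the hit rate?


Formula: hit rate = hits / (hits + misses) * 100
hit rate = 12297 / (12297 + 681) * 100
hit rate = 12297 / 12978 * 100
hit rate = 94.75%

94.75%


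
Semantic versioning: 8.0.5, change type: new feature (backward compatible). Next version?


Current: 8.0.5
Change category: 'new feature (backward compatible)' → minor bump
SemVer rule: minor bump → increment MINOR, reset PATCH to 0 (MAJOR unchanged)
New: 8.1.0

8.1.0


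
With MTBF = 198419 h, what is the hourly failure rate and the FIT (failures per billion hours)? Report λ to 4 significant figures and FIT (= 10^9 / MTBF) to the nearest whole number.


Formula: λ = 1 / MTBF; FIT = λ × 1e9 = 1e9 / MTBF
λ = 1 / 198419 ≈ 5.040e-06 failures/hour
FIT = 1e9 / 198419 ≈ 5040 failures per 1e9 hours (nearest whole number)

λ = 5.040e-06 /h, FIT = 5040


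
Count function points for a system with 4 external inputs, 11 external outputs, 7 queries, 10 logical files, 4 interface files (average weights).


UFP = EI*4 + EO*5 + EQ*4 + ILF*10 + EIF*7
UFP = 4*4 + 11*5 + 7*4 + 10*10 + 4*7
UFP = 16 + 55 + 28 + 100 + 28
UFP = 227

227


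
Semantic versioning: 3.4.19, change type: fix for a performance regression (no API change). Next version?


Current: 3.4.19
Change category: 'fix for a performance regression (no API change)' → patch bump
SemVer rule: patch bump → increment PATCH (MAJOR and MINOR unchanged)
New: 3.4.20

3.4.20


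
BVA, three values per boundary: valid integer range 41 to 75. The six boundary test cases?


Range: [41, 75]
Boundaries: just below min, min, min+1, max-1, max, just above max
Values: [40, 41, 42, 74, 75, 76]

[40, 41, 42, 74, 75, 76]


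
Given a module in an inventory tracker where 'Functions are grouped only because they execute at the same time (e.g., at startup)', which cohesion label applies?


Reasoning: Related by timing only
Type: Temporal cohesion

Temporal cohesion


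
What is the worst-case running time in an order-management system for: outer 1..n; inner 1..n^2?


Reasoning: n times n^2
Complexity: O(n^3)

O(n^3)


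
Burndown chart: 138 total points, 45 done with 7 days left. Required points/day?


Formula: Required rate = Remaining points / Days left
Remaining = 138 - 45 = 93 points
Required rate = 93 / 7 = 13.29 points/day

13.29 points/day


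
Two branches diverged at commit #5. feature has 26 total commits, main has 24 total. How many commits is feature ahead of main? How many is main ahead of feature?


Common ancestor: commit #5
feature commits after divergence: 26 - 5 = 21
main commits after divergence: 24 - 5 = 19
feature is 21 commits ahead of main
main is 19 commits ahead of feature

feature ahead: 21, main ahead: 19


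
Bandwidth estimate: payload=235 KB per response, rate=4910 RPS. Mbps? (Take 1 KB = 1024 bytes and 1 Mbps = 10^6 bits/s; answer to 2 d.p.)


Formula: Mbps = payload_bytes * RPS * 8 / 1e6
Payload per request = 235 KB = 235 * 1024 = 240640 bytes
Total bytes/sec = 240640 * 4910 = 1181542400
Total bits/sec = 1181542400 * 8 = 9452339200
Mbps = 9452339200 / 1e6 = 9452.34

9452.34 Mbps


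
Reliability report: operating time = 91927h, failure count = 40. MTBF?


Formula: MTBF = Total operating time / Number of failures
MTBF = 91927 / 40
MTBF = 2298.18 hours

2298.18 hours


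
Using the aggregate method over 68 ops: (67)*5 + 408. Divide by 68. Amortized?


Formula: Amortized cost = Total cost / Operations
Total cost = (67 * 5) + (1 * 408)
Total cost = 335 + 408 = 743
Amortized = 743 / 68 = 10.9265

10.9265


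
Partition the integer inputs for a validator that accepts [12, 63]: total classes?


Valid range: [12, 63]
Class 1: x < 12 — invalid
Class 2: 12 ≤ x ≤ 63 — valid
Class 3: x > 63 — invalid
Total equivalence classes: 3

3 equivalence classes


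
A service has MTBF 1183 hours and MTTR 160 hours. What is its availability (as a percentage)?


Availability = MTBF / (MTBF + MTTR)
Availability = 1183 / (1183 + 160)
Availability = 1183 / 1343
Availability = 88.0864%

88.0864%


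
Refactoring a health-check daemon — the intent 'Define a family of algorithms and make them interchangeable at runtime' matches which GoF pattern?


This matches the Strategy pattern

Strategy


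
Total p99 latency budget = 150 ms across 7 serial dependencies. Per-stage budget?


Formula: per_stage = total_budget / stages
per_stage = 150 / 7
per_stage = 21.43 ms

21.43 ms


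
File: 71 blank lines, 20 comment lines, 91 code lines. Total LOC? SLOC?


Total LOC = blank + comment + code
Total LOC = 71 + 20 + 91 = 182
SLOC (source only) = code = 91

Total LOC: 182, SLOC: 91


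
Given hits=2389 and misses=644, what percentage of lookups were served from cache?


Formula: hit rate = hits / (hits + misses) * 100
hit rate = 2389 / (2389 + 644) * 100
hit rate = 2389 / 3033 * 100
hit rate = 78.77%

78.77%


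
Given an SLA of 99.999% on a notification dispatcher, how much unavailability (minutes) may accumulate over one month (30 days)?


Formula: allowed downtime = period * (100 - SLA) / 100
Period (month (30 days)) = 43200 minutes
Unavailability fraction = (100 - 99.999) / 100
Allowed downtime = 43200 * (100 - 99.999) / 100
Allowed downtime = 0.432 minutes

0.432 minutes


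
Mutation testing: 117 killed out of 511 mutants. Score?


Mutation score = killed / total * 100
Mutation score = 117 / 511 * 100
Mutation score = 22.9%

22.9%
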